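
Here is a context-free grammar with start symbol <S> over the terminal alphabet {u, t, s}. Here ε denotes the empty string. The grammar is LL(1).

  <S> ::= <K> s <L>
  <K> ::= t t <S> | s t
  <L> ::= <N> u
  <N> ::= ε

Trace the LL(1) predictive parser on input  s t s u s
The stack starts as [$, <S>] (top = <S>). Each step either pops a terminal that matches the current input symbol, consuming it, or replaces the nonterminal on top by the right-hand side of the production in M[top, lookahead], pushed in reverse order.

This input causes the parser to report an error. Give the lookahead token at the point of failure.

s

     Stack        Input        Action
  1  $ <S>        s t s u s $  expand <S> ::= <K> s <L>
  2  $ <L> s <K>  s t s u s $  expand <K> ::= s t
  3  $ <L> s t s  s t s u s $  match s
  4  $ <L> s t    t s u s $    match t
  5  $ <L> s      s u s $      match s
  6  $ <L>        u s $        expand <L> ::= <N> u
  7  $ u <N>      u s $        expand <N> ::= ε
  8  $ u          u s $        match u
  9  $            s $          error: stack empty but input remains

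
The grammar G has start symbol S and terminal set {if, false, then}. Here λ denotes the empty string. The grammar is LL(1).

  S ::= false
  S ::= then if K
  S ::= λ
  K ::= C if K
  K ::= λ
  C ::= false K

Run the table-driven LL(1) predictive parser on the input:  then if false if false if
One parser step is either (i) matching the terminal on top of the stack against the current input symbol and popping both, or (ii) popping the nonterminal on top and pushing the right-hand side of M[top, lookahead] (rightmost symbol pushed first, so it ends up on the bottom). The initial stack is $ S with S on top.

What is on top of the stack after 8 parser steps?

     Stack           Input                        Action
  1  $ S             then if false if false if $  expand S ::= then if K
  2  $ K if then     then if false if false if $  match then
  3  $ K if          if false if false if $       match if
  4  $ K             false if false if $          expand K ::= C if K
  5  $ K if C        false if false if $          expand C ::= false K
  6  $ K if K false  false if false if $          match false
  7  $ K if K        if false if $                expand K ::= λ
  8  $ K if          if false if $                match if
Stack after step 8: $ K (top = K).

K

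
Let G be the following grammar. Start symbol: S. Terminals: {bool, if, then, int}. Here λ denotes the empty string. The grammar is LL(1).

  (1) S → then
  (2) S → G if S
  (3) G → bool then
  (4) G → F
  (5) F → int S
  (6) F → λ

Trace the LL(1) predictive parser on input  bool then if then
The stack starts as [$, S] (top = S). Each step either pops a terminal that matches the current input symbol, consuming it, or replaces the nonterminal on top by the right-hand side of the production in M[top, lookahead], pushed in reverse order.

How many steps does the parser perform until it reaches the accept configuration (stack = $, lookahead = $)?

step 1: stack=$ S  input=bool then if then $  — expand S → G if S
step 2: stack=$ S if G  input=bool then if then $  — expand G → bool then
step 3: stack=$ S if then bool  input=bool then if then $  — match bool
step 4: stack=$ S if then  input=then if then $  — match then
step 5: stack=$ S if  input=if then $  — match if
step 6: stack=$ S  input=then $  — expand S → then
step 7: stack=$ then  input=then $  — match then
Accept reached after 7 steps.

7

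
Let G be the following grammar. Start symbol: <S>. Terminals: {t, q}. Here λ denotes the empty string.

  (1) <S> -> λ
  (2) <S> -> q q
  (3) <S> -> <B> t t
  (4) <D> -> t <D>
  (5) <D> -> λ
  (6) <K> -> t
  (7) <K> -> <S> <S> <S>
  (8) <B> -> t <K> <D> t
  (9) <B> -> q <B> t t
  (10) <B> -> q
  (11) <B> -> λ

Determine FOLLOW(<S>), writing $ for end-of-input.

FIRST(<D>): from <D>->t <D> we get {t}; from <D>->λ we get {λ}. So FIRST(<D>) = {λ, t}.
FIRST(<B>): from <B>->t <K> <D> t we get {t}; from <B>->q <B> t t we get {q}; from <B>->q we get {q}; from <B>->λ we get {λ}. So FIRST(<B>) = {λ, q, t}.
FIRST(<S>): from <S>->λ we get {λ}; from <S>->q q we get {q}; from <S>-><B> t t we get {q, t}. So FIRST(<S>) = {λ, q, t}.
FIRST(<K>): from <K>->t we get {t}; from <K>-><S> <S> <S> we get {λ, q, t}. So FIRST(<K>) = {λ, q, t}.
FOLLOW(<S>) includes $ since <S> is the start symbol.
FOLLOW(<D>): in <D>->t <D>, the suffix after <D> is empty (adds nothing new); in <B>->t <K> <D> t, <D> is followed by t with FIRST {t}. Thus FOLLOW(<D>) = {t}.
FOLLOW(<K>): in <B>->t <K> <D> t, <K> is followed by <D> t with FIRST {t}. Thus FOLLOW(<K>) = {t}.
FOLLOW(<S>): in <K>-><S> <S> <S> (occurrence 1), <S> is followed by <S> <S> with FIRST {λ, q, t}; in <K>-><S> <S> <S> (occurrence 1), the suffix after <S> is nullable, so FOLLOW(<S>) ⊇ FOLLOW(<K>) = {t}; in <K>-><S> <S> <S> (occurrence 2), <S> is followed by <S> with FIRST {λ, q, t}; in <K>-><S> <S> <S> (occurrence 2), the suffix after <S> is nullable, so FOLLOW(<S>) ⊇ FOLLOW(<K>) = {t}; in <K>-><S> <S> <S> (occurrence 3), the suffix after <S> is empty, so FOLLOW(<S>) ⊇ FOLLOW(<K>) = {t}. Thus FOLLOW(<S>) = {$, q, t}.
FOLLOW(<B>): in <S>-><B> t t, <B> is followed by t t with FIRST {t}; in <B>->q <B> t t, <B> is followed by t t with FIRST {t}. Thus FOLLOW(<B>) = {t}.

{$, q, t}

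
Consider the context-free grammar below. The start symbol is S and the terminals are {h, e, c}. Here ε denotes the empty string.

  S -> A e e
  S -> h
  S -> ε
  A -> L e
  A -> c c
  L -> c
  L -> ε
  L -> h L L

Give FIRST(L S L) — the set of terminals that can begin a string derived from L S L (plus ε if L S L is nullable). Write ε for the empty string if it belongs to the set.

{ε, c, e, h}

FIRST(L): from L->c we get {c}; from L->ε we get {ε}; from L->h L L we get {h}. So FIRST(L) = {ε, c, h}.
FIRST(A): from A->L e we get {c, e, h}; from A->c c we get {c}. So FIRST(A) = {c, e, h}.
FIRST(S): from S->A e e we get {c, e, h}; from S->h we get {h}; from S->ε we get {ε}. So FIRST(S) = {ε, c, e, h}.
FIRST(L S L): take FIRST of each symbol in turn, carrying on past any symbol whose FIRST contains ε; result {ε, c, e, h}.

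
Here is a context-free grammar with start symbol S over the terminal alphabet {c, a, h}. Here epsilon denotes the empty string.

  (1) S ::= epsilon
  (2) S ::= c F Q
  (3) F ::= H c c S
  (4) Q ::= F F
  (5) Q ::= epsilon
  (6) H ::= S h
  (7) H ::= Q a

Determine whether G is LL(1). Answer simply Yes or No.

No

FIRST(S) = {epsilon, c}
FIRST(F) = {a, c, h}
FIRST(Q) = {epsilon, a, c, h}
FIRST(H) = {a, c, h}
FOLLOW(S) = {$, a, c, h}
FOLLOW(F) = {$, a, c, h}
FOLLOW(Q) = {$, a, c, h}
FOLLOW(H) = {c}
Cell M[H, c] receives both H ::= S h and H ::= Q a — the grammar is not LL(1).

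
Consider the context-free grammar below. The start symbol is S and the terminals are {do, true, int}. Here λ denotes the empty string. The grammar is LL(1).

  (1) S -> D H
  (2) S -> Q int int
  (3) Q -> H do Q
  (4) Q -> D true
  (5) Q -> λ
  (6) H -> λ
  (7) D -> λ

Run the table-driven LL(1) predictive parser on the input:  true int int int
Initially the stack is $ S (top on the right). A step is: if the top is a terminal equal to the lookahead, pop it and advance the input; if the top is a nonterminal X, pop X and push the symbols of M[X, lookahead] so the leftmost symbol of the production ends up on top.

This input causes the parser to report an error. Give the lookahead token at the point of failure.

int

     Stack             Input               Action
  1  $ S               true int int int $  expand S -> Q int int
  2  $ int int Q       true int int int $  expand Q -> D true
  3  $ int int true D  true int int int $  expand D -> λ
  4  $ int int true    true int int int $  match true
  5  $ int int         int int int $       match int
  6  $ int             int int $           match int
  7  $                 int $               error: stack empty but input remains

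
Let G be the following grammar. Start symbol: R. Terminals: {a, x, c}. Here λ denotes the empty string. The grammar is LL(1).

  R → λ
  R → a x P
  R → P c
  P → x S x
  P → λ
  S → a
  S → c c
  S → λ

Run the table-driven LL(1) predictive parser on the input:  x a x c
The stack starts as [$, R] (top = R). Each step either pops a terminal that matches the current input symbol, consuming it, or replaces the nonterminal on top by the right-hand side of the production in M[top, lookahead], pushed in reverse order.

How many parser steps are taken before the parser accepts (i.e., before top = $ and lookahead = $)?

7

     Stack      Input      Action
  1  $ R        x a x c $  expand R → P c
  2  $ c P      x a x c $  expand P → x S x
  3  $ c x S x  x a x c $  match x
  4  $ c x S    a x c $    expand S → a
  5  $ c x a    a x c $    match a
  6  $ c x      x c $      match x
  7  $ c        c $        match c
Accept reached after 7 steps.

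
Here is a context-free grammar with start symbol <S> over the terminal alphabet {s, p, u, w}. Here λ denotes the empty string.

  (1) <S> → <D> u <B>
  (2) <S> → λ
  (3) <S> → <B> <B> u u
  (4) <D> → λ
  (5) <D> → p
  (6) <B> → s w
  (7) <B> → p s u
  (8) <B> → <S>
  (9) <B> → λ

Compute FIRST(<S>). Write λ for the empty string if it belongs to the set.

FIRST(<D>): from <D>→λ we get {λ}; from <D>→p we get {p}. So FIRST(<D>) = {λ, p}.
FIRST(<S>): from <S>→<D> u <B> we get {p, u}; from <S>→λ we get {λ}; from <S>→<B> <B> u u we get {p, s, u}. So FIRST(<S>) = {λ, p, s, u}.
FIRST(<B>): from <B>→s w we get {s}; from <B>→p s u we get {p}; from <B>→<S> we get {λ, p, s, u}; from <B>→λ we get {λ}. So FIRST(<B>) = {λ, p, s, u}.

{λ, p, s, u}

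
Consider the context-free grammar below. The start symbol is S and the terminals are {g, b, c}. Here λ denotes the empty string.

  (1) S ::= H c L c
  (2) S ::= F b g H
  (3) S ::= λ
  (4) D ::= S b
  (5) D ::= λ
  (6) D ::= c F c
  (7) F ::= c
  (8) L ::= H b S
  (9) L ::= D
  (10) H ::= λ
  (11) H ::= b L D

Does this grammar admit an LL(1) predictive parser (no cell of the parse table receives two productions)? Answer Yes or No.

FIRST(S) = {λ, b, c}
FIRST(D) = {λ, b, c}
FIRST(F) = {c}
FIRST(L) = {λ, b, c}
FIRST(H) = {λ, b}
FOLLOW(S) = {$, b, c}
FOLLOW(D) = {$, b, c}
FOLLOW(F) = {b, c}
FOLLOW(L) = {$, b, c}
FOLLOW(H) = {$, b, c}
Cell M[D, b] receives both D ::= S b and D ::= λ — the grammar is not LL(1).

No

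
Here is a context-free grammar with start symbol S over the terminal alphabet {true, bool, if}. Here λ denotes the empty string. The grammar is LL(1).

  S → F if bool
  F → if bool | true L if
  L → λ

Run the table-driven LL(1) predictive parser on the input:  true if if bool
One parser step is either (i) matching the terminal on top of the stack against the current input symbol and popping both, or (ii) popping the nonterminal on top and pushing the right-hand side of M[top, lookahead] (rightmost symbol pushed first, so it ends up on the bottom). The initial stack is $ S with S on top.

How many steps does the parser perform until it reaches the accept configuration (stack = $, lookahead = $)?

     Stack                Input              Action
  1  $ S                  true if if bool $  expand S → F if bool
  2  $ bool if F          true if if bool $  expand F → true L if
  3  $ bool if if L true  true if if bool $  match true
  4  $ bool if if L       if if bool $       expand L → λ
  5  $ bool if if         if if bool $       match if
  6  $ bool if            if bool $          match if
  7  $ bool               bool $             match bool
Accept reached after 7 steps.

7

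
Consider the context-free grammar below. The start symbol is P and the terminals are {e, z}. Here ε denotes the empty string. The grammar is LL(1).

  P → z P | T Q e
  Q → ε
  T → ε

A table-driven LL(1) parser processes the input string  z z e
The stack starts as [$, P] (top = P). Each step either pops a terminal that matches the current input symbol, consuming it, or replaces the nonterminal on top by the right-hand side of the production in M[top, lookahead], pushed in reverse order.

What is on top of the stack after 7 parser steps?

e

step 1: stack=$ P  input=z z e $  — expand P → z P
step 2: stack=$ P z  input=z z e $  — match z
step 3: stack=$ P  input=z e $  — expand P → z P
step 4: stack=$ P z  input=z e $  — match z
step 5: stack=$ P  input=e $  — expand P → T Q e
step 6: stack=$ e Q T  input=e $  — expand T → ε
step 7: stack=$ e Q  input=e $  — expand Q → ε
Stack after step 7: $ e (top = e).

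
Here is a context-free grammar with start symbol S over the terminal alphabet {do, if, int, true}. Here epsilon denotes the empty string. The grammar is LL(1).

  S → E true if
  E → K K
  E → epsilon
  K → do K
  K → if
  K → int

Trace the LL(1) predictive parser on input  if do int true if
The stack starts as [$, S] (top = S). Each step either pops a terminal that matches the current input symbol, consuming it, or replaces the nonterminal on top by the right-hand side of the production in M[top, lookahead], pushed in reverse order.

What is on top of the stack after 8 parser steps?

true

step 1: stack=$ S  input=if do int true if $  — expand S → E true if
step 2: stack=$ if true E  input=if do int true if $  — expand E → K K
step 3: stack=$ if true K K  input=if do int true if $  — expand K → if
step 4: stack=$ if true K if  input=if do int true if $  — match if
step 5: stack=$ if true K  input=do int true if $  — expand K → do K
step 6: stack=$ if true K do  input=do int true if $  — match do
step 7: stack=$ if true K  input=int true if $  — expand K → int
step 8: stack=$ if true int  input=int true if $  — match int
Stack after step 8: $ if true (top = true).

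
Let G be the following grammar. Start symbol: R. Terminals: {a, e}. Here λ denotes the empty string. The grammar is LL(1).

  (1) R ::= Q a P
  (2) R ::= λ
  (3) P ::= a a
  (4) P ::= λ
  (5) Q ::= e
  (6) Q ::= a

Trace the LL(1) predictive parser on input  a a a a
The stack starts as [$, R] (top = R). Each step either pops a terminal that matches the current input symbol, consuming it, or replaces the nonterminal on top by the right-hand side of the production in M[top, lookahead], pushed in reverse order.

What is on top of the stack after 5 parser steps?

a

step 1: stack=$ R  input=a a a a $  — expand R ::= Q a P
step 2: stack=$ P a Q  input=a a a a $  — expand Q ::= a
step 3: stack=$ P a a  input=a a a a $  — match a
step 4: stack=$ P a  input=a a a $  — match a
step 5: stack=$ P  input=a a $  — expand P ::= a a
Stack after step 5: $ a a (top = a).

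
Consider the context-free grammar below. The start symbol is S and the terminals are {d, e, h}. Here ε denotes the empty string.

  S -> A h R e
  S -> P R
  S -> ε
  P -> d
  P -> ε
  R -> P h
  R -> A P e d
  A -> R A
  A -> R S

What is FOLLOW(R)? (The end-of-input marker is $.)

{$, d, e, h}

FIRST(P) = {ε, d}
FIRST(S) = {ε, d, h}  (via A h R e, P R)
FIRST(R) = {d, h}  (via P h, A P e d)
FIRST(A) = {d, h}  (via R A, R S)
FOLLOW(S) includes $ since S is the start symbol.
FOLLOW(P): in S->P R, P is followed by R with FIRST {d, h}; in R->P h, P is followed by h with FIRST {h}; in R->A P e d, P is followed by e d with FIRST {e}. Thus FOLLOW(P) = {d, e, h}.
FOLLOW(A): in S->A h R e, A is followed by h R e with FIRST {h}; in R->A P e d, A is followed by P e d with FIRST {d, e}; in A->R A, the suffix after A is empty (adds nothing new). Thus FOLLOW(A) = {d, e, h}.
FOLLOW(S): in A->R S, the suffix after S is empty, so FOLLOW(S) ⊇ FOLLOW(A) = {d, e, h}. Thus FOLLOW(S) = {$, d, e, h}.
FOLLOW(R): in S->A h R e, R is followed by e with FIRST {e}; in S->P R, the suffix after R is empty, so FOLLOW(R) ⊇ FOLLOW(S) = {$, d, e, h}; in A->R A, R is followed by A with FIRST {d, h}; in A->R S, R is followed by S with FIRST {ε, d, h}; in A->R S, the suffix after R is nullable, so FOLLOW(R) ⊇ FOLLOW(A) = {d, e, h}. Thus FOLLOW(R) = {$, d, e, h}.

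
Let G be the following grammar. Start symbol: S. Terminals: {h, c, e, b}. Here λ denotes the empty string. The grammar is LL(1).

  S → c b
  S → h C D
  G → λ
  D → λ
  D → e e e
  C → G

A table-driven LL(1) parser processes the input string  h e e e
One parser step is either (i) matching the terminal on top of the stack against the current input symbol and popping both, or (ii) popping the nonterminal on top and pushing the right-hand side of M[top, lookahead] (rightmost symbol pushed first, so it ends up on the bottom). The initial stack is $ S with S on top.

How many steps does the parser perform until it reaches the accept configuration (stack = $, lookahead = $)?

step 1: stack=$ S  input=h e e e $  — expand S → h C D
step 2: stack=$ D C h  input=h e e e $  — match h
step 3: stack=$ D C  input=e e e $  — expand C → G
step 4: stack=$ D G  input=e e e $  — expand G → λ
step 5: stack=$ D  input=e e e $  — expand D → e e e
step 6: stack=$ e e e  input=e e e $  — match e
step 7: stack=$ e e  input=e e $  — match e
step 8: stack=$ e  input=e $  — match e
Accept reached after 8 steps.

8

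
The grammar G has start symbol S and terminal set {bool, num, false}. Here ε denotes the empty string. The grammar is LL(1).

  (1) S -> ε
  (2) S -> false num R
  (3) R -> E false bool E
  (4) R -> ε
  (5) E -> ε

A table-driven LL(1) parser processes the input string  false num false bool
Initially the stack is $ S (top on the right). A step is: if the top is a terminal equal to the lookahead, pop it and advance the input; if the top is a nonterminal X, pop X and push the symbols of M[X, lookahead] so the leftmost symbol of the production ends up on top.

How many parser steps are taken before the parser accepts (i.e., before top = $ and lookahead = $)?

step 1: stack=$ S  input=false num false bool $  — expand S -> false num R
step 2: stack=$ R num false  input=false num false bool $  — match false
step 3: stack=$ R num  input=num false bool $  — match num
step 4: stack=$ R  input=false bool $  — expand R -> E false bool E
step 5: stack=$ E bool false E  input=false bool $  — expand E -> ε
step 6: stack=$ E bool false  input=false bool $  — match false
step 7: stack=$ E bool  input=bool $  — match bool
step 8: stack=$ E  input=$  — expand E -> ε
Accept reached after 8 steps.

8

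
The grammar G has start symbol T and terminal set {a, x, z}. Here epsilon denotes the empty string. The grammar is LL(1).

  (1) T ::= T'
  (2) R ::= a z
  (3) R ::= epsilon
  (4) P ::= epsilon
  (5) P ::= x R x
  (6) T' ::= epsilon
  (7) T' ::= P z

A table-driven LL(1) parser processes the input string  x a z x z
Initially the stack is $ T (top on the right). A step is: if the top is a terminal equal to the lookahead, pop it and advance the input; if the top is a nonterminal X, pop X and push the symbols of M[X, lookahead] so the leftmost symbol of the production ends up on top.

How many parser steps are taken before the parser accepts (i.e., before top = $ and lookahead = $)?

     Stack      Input        Action
  1  $ T        x a z x z $  expand T ::= T'
  2  $ T'       x a z x z $  expand T' ::= P z
  3  $ z P      x a z x z $  expand P ::= x R x
  4  $ z x R x  x a z x z $  match x
  5  $ z x R    a z x z $    expand R ::= a z
  6  $ z x z a  a z x z $    match a
  7  $ z x z    z x z $      match z
  8  $ z x      x z $        match x
  9  $ z        z $          match z
Accept reached after 9 steps.

9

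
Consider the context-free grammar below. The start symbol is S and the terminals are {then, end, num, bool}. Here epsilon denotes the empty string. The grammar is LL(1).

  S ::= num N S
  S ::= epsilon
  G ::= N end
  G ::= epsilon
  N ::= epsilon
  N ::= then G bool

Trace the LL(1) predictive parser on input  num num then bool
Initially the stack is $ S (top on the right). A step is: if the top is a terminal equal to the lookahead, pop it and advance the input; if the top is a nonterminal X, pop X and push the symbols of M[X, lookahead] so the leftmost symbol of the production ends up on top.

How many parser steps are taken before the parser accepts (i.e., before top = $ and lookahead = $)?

10

step 1: stack=$ S  input=num num then bool $  — expand S ::= num N S
step 2: stack=$ S N num  input=num num then bool $  — match num
step 3: stack=$ S N  input=num then bool $  — expand N ::= epsilon
step 4: stack=$ S  input=num then bool $  — expand S ::= num N S
step 5: stack=$ S N num  input=num then bool $  — match num
step 6: stack=$ S N  input=then bool $  — expand N ::= then G bool
step 7: stack=$ S bool G then  input=then bool $  — match then
step 8: stack=$ S bool G  input=bool $  — expand G ::= epsilon
step 9: stack=$ S bool  input=bool $  — match bool
step 10: stack=$ S  input=$  — expand S ::= epsilon
Accept reached after 10 steps.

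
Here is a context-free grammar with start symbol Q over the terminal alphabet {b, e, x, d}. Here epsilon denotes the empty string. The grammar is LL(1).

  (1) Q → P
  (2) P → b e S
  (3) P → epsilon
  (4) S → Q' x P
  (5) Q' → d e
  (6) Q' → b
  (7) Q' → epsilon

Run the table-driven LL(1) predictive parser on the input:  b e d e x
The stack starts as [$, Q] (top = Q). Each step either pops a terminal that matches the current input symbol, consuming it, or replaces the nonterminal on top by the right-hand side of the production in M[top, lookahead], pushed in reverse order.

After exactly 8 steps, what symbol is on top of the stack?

step 1: stack=$ Q  input=b e d e x $  — expand Q → P
step 2: stack=$ P  input=b e d e x $  — expand P → b e S
step 3: stack=$ S e b  input=b e d e x $  — match b
step 4: stack=$ S e  input=e d e x $  — match e
step 5: stack=$ S  input=d e x $  — expand S → Q' x P
step 6: stack=$ P x Q'  input=d e x $  — expand Q' → d e
step 7: stack=$ P x e d  input=d e x $  — match d
step 8: stack=$ P x e  input=e x $  — match e
Stack after step 8: $ P x (top = x).

x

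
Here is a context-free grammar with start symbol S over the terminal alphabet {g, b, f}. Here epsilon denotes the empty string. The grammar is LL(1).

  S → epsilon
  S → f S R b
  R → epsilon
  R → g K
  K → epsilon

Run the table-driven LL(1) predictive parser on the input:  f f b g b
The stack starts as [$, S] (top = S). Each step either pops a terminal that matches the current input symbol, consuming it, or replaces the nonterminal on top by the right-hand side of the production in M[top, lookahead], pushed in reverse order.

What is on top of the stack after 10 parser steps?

      Stack          Input        Action
   1  $ S            f f b g b $  expand S → f S R b
   2  $ b R S f      f f b g b $  match f
   3  $ b R S        f b g b $    expand S → f S R b
   4  $ b R b R S f  f b g b $    match f
   5  $ b R b R S    b g b $      expand S → epsilon
   6  $ b R b R      b g b $      expand R → epsilon
   7  $ b R b        b g b $      match b
   8  $ b R          g b $        expand R → g K
   9  $ b K g        g b $        match g
  10  $ b K          b $          expand K → epsilon
Stack after step 10: $ b (top = b).

b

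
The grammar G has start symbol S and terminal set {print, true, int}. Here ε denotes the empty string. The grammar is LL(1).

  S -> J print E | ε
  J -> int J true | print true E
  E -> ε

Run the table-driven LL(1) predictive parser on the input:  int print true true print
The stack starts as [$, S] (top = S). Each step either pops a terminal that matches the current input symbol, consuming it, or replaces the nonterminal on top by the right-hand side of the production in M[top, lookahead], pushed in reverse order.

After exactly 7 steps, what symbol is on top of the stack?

step 1: stack=$ S  input=int print true true print $  — expand S -> J print E
step 2: stack=$ E print J  input=int print true true print $  — expand J -> int J true
step 3: stack=$ E print true J int  input=int print true true print $  — match int
step 4: stack=$ E print true J  input=print true true print $  — expand J -> print true E
step 5: stack=$ E print true E true print  input=print true true print $  — match print
step 6: stack=$ E print true E true  input=true true print $  — match true
step 7: stack=$ E print true E  input=true print $  — expand E -> ε
Stack after step 7: $ E print true (top = true).

true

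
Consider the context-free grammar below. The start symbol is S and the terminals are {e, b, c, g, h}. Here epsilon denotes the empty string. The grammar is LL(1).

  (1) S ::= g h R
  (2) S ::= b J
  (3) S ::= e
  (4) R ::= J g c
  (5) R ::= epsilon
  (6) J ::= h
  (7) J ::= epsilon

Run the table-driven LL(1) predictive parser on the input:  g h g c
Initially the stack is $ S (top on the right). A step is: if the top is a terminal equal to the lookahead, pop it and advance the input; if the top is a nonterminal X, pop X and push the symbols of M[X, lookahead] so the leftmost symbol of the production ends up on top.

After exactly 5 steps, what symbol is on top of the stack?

g

step 1: stack=$ S  input=g h g c $  — expand S ::= g h R
step 2: stack=$ R h g  input=g h g c $  — match g
step 3: stack=$ R h  input=h g c $  — match h
step 4: stack=$ R  input=g c $  — expand R ::= J g c
step 5: stack=$ c g J  input=g c $  — expand J ::= epsilon
Stack after step 5: $ c g (top = g).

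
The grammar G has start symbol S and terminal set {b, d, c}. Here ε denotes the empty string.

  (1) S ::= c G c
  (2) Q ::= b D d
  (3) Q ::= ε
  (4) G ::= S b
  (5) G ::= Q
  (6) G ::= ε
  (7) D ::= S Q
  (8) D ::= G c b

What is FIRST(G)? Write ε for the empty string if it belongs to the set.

FIRST(S) = {c}
FIRST(Q) = {ε, b}
FIRST(G) = {ε, b, c}  (via S b, Q)
FIRST(D) = {b, c}  (via S Q, G c b)

{ε, b, c}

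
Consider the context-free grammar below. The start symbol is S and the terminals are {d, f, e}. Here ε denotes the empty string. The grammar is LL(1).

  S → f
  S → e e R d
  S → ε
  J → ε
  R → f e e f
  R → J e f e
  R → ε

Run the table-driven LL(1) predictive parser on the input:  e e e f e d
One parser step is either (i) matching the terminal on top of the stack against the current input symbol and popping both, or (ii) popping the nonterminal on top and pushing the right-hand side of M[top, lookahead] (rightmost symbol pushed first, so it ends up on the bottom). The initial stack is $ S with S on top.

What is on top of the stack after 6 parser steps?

     Stack        Input          Action
  1  $ S          e e e f e d $  expand S → e e R d
  2  $ d R e e    e e e f e d $  match e
  3  $ d R e      e e f e d $    match e
  4  $ d R        e f e d $      expand R → J e f e
  5  $ d e f e J  e f e d $      expand J → ε
  6  $ d e f e    e f e d $      match e
Stack after step 6: $ d e f (top = f).

f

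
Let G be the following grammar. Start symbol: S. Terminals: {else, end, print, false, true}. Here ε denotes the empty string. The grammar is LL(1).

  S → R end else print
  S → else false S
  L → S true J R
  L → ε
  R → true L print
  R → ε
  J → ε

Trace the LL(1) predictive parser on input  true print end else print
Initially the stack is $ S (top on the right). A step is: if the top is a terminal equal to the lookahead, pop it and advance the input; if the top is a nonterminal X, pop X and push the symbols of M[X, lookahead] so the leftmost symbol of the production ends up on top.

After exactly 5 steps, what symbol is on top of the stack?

end

step 1: stack=$ S  input=true print end else print $  — expand S → R end else print
step 2: stack=$ print else end R  input=true print end else print $  — expand R → true L print
step 3: stack=$ print else end print L true  input=true print end else print $  — match true
step 4: stack=$ print else end print L  input=print end else print $  — expand L → ε
step 5: stack=$ print else end print  input=print end else print $  — match print
Stack after step 5: $ print else end (top = end).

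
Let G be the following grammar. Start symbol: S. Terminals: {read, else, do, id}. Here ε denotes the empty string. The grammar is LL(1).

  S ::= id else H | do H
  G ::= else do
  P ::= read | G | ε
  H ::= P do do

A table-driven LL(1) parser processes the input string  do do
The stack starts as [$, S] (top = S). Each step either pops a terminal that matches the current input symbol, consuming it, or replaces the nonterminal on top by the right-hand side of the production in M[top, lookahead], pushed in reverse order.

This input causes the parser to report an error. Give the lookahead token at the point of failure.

step 1: stack=$ S  input=do do $  — expand S ::= do H
step 2: stack=$ H do  input=do do $  — match do
step 3: stack=$ H  input=do $  — expand H ::= P do do
step 4: stack=$ do do P  input=do $  — expand P ::= ε
step 5: stack=$ do do  input=do $  — match do
step 6: stack=$ do  input=$  — error: top is terminal do but lookahead is $

$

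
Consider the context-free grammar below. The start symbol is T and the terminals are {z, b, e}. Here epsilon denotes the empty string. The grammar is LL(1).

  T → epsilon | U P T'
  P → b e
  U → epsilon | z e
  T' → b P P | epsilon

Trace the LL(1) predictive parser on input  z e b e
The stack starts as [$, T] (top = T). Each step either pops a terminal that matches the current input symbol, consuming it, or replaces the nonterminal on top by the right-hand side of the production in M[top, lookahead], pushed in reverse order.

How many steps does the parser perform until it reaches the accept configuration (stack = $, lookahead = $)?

step 1: stack=$ T  input=z e b e $  — expand T → U P T'
step 2: stack=$ T' P U  input=z e b e $  — expand U → z e
step 3: stack=$ T' P e z  input=z e b e $  — match z
step 4: stack=$ T' P e  input=e b e $  — match e
step 5: stack=$ T' P  input=b e $  — expand P → b e
step 6: stack=$ T' e b  input=b e $  — match b
step 7: stack=$ T' e  input=e $  — match e
step 8: stack=$ T'  input=$  — expand T' → epsilon
Accept reached after 8 steps.

8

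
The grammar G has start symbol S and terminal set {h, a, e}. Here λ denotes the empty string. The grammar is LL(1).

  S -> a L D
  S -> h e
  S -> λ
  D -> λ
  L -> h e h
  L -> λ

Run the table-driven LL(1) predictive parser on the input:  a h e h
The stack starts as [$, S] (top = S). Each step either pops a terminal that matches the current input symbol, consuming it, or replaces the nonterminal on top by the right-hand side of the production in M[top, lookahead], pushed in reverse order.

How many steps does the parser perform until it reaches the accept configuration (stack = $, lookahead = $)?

     Stack      Input      Action
  1  $ S        a h e h $  expand S -> a L D
  2  $ D L a    a h e h $  match a
  3  $ D L      h e h $    expand L -> h e h
  4  $ D h e h  h e h $    match h
  5  $ D h e    e h $      match e
  6  $ D h      h $        match h
  7  $ D        $          expand D -> λ
Accept reached after 7 steps.

7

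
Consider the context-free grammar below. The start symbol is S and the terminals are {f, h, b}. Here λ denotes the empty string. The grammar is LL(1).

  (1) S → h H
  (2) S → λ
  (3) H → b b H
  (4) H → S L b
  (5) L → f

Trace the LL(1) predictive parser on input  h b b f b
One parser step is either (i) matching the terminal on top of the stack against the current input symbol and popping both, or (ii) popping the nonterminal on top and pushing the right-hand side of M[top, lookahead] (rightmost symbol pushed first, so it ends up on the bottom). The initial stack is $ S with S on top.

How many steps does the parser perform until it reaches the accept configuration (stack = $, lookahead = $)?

10

step 1: stack=$ S  input=h b b f b $  — expand S → h H
step 2: stack=$ H h  input=h b b f b $  — match h
step 3: stack=$ H  input=b b f b $  — expand H → b b H
step 4: stack=$ H b b  input=b b f b $  — match b
step 5: stack=$ H b  input=b f b $  — match b
step 6: stack=$ H  input=f b $  — expand H → S L b
step 7: stack=$ b L S  input=f b $  — expand S → λ
step 8: stack=$ b L  input=f b $  — expand L → f
step 9: stack=$ b f  input=f b $  — match f
step 10: stack=$ b  input=b $  — match b
Accept reached after 10 steps.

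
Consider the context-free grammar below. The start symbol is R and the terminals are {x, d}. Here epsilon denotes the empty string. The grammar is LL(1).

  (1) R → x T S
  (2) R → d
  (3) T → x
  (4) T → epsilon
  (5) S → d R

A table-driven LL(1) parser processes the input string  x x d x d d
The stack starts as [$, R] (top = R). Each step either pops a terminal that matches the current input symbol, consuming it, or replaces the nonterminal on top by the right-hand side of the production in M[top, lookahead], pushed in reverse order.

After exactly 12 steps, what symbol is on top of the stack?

step 1: stack=$ R  input=x x d x d d $  — expand R → x T S
step 2: stack=$ S T x  input=x x d x d d $  — match x
step 3: stack=$ S T  input=x d x d d $  — expand T → x
step 4: stack=$ S x  input=x d x d d $  — match x
step 5: stack=$ S  input=d x d d $  — expand S → d R
step 6: stack=$ R d  input=d x d d $  — match d
step 7: stack=$ R  input=x d d $  — expand R → x T S
step 8: stack=$ S T x  input=x d d $  — match x
step 9: stack=$ S T  input=d d $  — expand T → epsilon
step 10: stack=$ S  input=d d $  — expand S → d R
step 11: stack=$ R d  input=d d $  — match d
step 12: stack=$ R  input=d $  — expand R → d
Stack after step 12: $ d (top = d).

d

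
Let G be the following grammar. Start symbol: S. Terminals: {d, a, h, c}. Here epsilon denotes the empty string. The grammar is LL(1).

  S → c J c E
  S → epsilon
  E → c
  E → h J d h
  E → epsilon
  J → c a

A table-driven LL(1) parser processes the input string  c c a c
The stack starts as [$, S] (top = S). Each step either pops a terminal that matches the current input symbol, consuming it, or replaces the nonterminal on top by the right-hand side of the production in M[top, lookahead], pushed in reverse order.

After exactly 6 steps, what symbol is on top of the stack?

E

     Stack      Input      Action
  1  $ S        c c a c $  expand S → c J c E
  2  $ E c J c  c c a c $  match c
  3  $ E c J    c a c $    expand J → c a
  4  $ E c a c  c a c $    match c
  5  $ E c a    a c $      match a
  6  $ E c      c $        match c
Stack after step 6: $ E (top = E).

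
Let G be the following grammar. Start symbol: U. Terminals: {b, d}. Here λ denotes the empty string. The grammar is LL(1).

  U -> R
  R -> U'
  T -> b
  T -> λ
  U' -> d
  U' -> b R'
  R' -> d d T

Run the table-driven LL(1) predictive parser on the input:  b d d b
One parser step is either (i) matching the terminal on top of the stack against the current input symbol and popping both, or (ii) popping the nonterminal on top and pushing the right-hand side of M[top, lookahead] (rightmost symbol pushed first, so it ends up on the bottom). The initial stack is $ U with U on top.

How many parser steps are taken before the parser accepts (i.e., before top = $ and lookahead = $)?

9

step 1: stack=$ U  input=b d d b $  — expand U -> R
step 2: stack=$ R  input=b d d b $  — expand R -> U'
step 3: stack=$ U'  input=b d d b $  — expand U' -> b R'
step 4: stack=$ R' b  input=b d d b $  — match b
step 5: stack=$ R'  input=d d b $  — expand R' -> d d T
step 6: stack=$ T d d  input=d d b $  — match d
step 7: stack=$ T d  input=d b $  — match d
step 8: stack=$ T  input=b $  — expand T -> b
step 9: stack=$ b  input=b $  — match b
Accept reached after 9 steps.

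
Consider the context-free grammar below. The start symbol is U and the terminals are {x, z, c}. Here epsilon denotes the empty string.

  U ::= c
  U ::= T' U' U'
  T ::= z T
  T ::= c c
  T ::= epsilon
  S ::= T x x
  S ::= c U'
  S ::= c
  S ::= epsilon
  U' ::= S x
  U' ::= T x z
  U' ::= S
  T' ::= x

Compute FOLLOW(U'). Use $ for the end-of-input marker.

{$, c, x, z}

FIRST(T) = {epsilon, c, z}
FIRST(T') = {x}
FIRST(U) = {c, x}  (via T' U' U')
FIRST(S) = {epsilon, c, x, z}  (via T x x)
FIRST(U') = {epsilon, c, x, z}  (via S x, T x z, S)
FOLLOW(U) includes $ since U is the start symbol.
FOLLOW(U): U appears on no right-hand side. Thus FOLLOW(U) = {$}.
FOLLOW(T): in T::=z T, the suffix after T is empty (adds nothing new); in S::=T x x, T is followed by x x with FIRST {x}; in U'::=T x z, T is followed by x z with FIRST {x}. Thus FOLLOW(T) = {x}.
FOLLOW(T'): in U::=T' U' U', T' is followed by U' U' with FIRST {epsilon, c, x, z}; in U::=T' U' U', the suffix after T' is nullable, so FOLLOW(T') ⊇ FOLLOW(U) = {$}. Thus FOLLOW(T') = {$, c, x, z}.
FOLLOW(S): in U'::=S x, S is followed by x with FIRST {x}; in U'::=S, the suffix after S is empty, so FOLLOW(S) ⊇ FOLLOW(U') = {$, c, x, z}. Thus FOLLOW(S) = {$, c, x, z}.
FOLLOW(U'): in U::=T' U' U' (occurrence 1), U' is followed by U' with FIRST {epsilon, c, x, z}; in U::=T' U' U' (occurrence 1), the suffix after U' is nullable, so FOLLOW(U') ⊇ FOLLOW(U) = {$}; in U::=T' U' U' (occurrence 2), the suffix after U' is empty, so FOLLOW(U') ⊇ FOLLOW(U) = {$}; in S::=c U', the suffix after U' is empty, so FOLLOW(U') ⊇ FOLLOW(S) = {$, c, x, z}. Thus FOLLOW(U') = {$, c, x, z}.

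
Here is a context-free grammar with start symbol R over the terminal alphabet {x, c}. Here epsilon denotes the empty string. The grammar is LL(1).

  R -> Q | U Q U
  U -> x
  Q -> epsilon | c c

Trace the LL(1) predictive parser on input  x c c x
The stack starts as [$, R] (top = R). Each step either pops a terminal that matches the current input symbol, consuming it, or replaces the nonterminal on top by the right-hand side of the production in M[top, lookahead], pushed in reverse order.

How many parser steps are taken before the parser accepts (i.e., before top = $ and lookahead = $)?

8

     Stack    Input      Action
  1  $ R      x c c x $  expand R -> U Q U
  2  $ U Q U  x c c x $  expand U -> x
  3  $ U Q x  x c c x $  match x
  4  $ U Q    c c x $    expand Q -> c c
  5  $ U c c  c c x $    match c
  6  $ U c    c x $      match c
  7  $ U      x $        expand U -> x
  8  $ x      x $        match x
Accept reached after 8 steps.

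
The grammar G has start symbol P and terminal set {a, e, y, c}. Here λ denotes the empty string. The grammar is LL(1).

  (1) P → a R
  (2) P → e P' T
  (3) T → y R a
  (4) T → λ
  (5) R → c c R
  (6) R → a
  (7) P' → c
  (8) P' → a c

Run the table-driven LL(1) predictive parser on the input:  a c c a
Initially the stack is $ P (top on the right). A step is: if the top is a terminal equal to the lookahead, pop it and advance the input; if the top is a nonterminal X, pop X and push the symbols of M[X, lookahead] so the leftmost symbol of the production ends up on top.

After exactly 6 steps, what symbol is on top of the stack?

a

     Stack    Input      Action
  1  $ P      a c c a $  expand P → a R
  2  $ R a    a c c a $  match a
  3  $ R      c c a $    expand R → c c R
  4  $ R c c  c c a $    match c
  5  $ R c    c a $      match c
  6  $ R      a $        expand R → a
Stack after step 6: $ a (top = a).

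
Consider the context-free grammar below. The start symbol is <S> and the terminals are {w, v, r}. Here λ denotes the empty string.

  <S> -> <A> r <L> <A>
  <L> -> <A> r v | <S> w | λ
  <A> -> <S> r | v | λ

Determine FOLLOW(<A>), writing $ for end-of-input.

FIRST(<S>) = {r, v}  (via <A> r <L> <A>)
FIRST(<A>) = {λ, r, v}  (via <S> r)
FIRST(<L>) = {λ, r, v}  (via <A> r v, <S> w)
FOLLOW(<S>) includes $ since <S> is the start symbol.
FOLLOW(<S>): in <L>-><S> w, <S> is followed by w with FIRST {w}; in <A>-><S> r, <S> is followed by r with FIRST {r}. Thus FOLLOW(<S>) = {$, r, w}.
FOLLOW(<L>): in <S>-><A> r <L> <A>, <L> is followed by <A> with FIRST {λ, r, v}; in <S>-><A> r <L> <A>, the suffix after <L> is nullable, so FOLLOW(<L>) ⊇ FOLLOW(<S>) = {$, r, w}. Thus FOLLOW(<L>) = {$, r, v, w}.
FOLLOW(<A>): in <S>-><A> r <L> <A> (occurrence 1), <A> is followed by r <L> <A> with FIRST {r}; in <S>-><A> r <L> <A> (occurrence 2), the suffix after <A> is empty, so FOLLOW(<A>) ⊇ FOLLOW(<S>) = {$, r, w}; in <L>-><A> r v, <A> is followed by r v with FIRST {r}. Thus FOLLOW(<A>) = {$, r, w}.

{$, r, w}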